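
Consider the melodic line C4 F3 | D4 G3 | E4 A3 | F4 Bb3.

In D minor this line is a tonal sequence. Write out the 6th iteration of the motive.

Taking 2-note groups, the heads are C4, D4, E4, F4: the pattern moves up a 2nd.
Continuing the starts: G4 → A4.
So cell 6 is A4 D4.

A4 D4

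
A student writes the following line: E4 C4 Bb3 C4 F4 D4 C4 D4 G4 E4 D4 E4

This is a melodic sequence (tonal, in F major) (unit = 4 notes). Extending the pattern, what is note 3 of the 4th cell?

E4

With 4-note cells, note 3 of each statement runs Bb3, C4, D4.
One more up a 2nd gives E4.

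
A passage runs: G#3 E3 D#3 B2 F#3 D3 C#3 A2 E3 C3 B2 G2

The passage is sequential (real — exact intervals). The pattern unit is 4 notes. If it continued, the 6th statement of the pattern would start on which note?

Bb2

Taking 4-note groups, the heads are G#3, F#3, E3: the pattern moves down a 2nd.
Continuing: D3 → C3 → Bb2. Statement 6 starts on Bb2.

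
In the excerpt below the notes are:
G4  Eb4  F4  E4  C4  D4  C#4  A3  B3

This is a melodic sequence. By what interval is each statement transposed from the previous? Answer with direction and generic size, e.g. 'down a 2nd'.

down a 3rd

Unit = 3 notes; the statements start on G4, E4, C#4, moving down a 3rd each time.
From G4 to E4: down a 3rd.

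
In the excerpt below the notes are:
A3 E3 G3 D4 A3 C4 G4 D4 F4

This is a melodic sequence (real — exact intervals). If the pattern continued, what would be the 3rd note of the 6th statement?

With 3-note cells, note 3 of each statement runs G3, C4, F4.
Carrying that up a 4th forward: Bb4 → Eb5 → Ab5.

Ab5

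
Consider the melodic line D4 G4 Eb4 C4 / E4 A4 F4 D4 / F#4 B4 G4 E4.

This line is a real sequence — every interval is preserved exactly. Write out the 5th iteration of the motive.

A#4 D#5 B4 G#4

With a 4-note motive the entries are D4, E4, F#4, each up a 2nd from the previous.
Continuing the starts: G#4 → A#4.
From A#4 the exact shape gives A#4 D#5 B4 G#4.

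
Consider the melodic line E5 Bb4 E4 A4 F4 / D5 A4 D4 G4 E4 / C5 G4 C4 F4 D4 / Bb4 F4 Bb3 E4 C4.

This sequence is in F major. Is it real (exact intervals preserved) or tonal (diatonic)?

tonal

Every note is diatonic to F major.
Cell 1 has -6 semitones from note 1 to 2, but cell 2 has -5 — the interval quality changes while the contour stays the same, which is the hallmark of a tonal sequence.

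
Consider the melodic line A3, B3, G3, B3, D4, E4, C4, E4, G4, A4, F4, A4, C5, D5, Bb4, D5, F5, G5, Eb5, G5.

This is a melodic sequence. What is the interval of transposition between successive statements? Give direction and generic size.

Unit = 4 notes; the statements start on A3, D4, G4, C5, F5, moving up a 4th each time.
A3 to D4 is up a 4th.

up a 4th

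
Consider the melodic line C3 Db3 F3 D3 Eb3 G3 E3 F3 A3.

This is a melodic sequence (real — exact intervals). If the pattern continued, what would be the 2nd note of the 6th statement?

With 3-note cells, note 2 of each statement runs Db3, Eb3, F3.
Each moves up a 2nd. Continuing: G3 → A3 → B3.

B3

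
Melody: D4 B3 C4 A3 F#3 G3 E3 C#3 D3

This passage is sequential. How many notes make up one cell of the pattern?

Try groups of 3 (3 cells in 9 notes):
D4 B3 C4 | A3 F#3 G3 | E3 C#3 D3
Each cell is the previous one down a 4th — so the unit is 3 notes.

3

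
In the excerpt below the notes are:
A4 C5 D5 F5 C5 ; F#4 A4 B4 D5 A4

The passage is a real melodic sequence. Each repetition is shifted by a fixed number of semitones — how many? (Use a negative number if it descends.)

-3

Taking 5-note groups, the heads are A4, F#4: the pattern moves down a 3rd.
A4→F#4 is 66 − 69 = -3 semitones.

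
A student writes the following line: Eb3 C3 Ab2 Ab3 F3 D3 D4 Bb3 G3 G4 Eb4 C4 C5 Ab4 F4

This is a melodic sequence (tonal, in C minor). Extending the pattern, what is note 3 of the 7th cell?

Eb5

With 3-note cells, note 3 of each statement runs Ab2, D3, G3, C4, F4.
Carrying that up a 4th forward: Bb4 → Eb5.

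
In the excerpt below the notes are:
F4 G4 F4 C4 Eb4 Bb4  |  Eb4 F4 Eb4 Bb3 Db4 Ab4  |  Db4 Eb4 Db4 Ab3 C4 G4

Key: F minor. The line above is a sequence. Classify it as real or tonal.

Every note is diatonic to F minor.
Cell 1 has +3 semitones from note 4 to 5, but cell 3 has +4 — the interval quality changes while the contour stays the same, which is the hallmark of a tonal sequence.

tonal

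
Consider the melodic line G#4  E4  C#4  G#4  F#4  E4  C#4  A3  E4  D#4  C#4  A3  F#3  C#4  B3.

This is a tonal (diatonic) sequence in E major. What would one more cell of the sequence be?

The 5-note cells begin on G#4, E4, C#4 — each down a 3rd from the last.
Statement 4 starts on A3 and keeps the same diatonic contour: A3 F#3 D#3 A3 G#3.

A3 F#3 D#3 A3 G#3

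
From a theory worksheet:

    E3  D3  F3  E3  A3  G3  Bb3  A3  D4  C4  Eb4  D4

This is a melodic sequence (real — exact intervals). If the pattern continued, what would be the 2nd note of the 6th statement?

Grouping in 4s, the 2nd note of each cell is D3, G3, C4.
Each moves up a 4th. Continuing: F4 → Bb4 → Eb5.

Eb5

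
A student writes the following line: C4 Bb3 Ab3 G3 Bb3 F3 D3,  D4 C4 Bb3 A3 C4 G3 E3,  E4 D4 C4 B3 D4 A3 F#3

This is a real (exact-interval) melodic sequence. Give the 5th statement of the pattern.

Unit = 7 notes; the statements start on C4, D4, E4, moving up a 2nd each time.
Continuing the starts: F#4 → G#4.
Statement 5 starts on G#4 and keeps the same exact contour: G#4 F#4 E4 D#4 F#4 C#4 A#3.

G#4 F#4 E4 D#4 F#4 C#4 A#3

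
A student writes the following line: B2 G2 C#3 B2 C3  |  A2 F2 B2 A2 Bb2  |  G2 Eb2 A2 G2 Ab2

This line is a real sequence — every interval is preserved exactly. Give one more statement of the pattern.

Unit = 5 notes; the statements start on B2, A2, G2, moving down a 2nd each time.
Statement 4 starts on F2 and keeps the same exact contour: F2 Db2 G2 F2 Gb2.

F2 Db2 G2 F2 Gb2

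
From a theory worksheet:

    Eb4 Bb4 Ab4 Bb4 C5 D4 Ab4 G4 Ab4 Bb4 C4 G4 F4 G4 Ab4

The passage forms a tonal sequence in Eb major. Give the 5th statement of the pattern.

The 5-note cells begin on Eb4, D4, C4 — each down a 2nd from the last.
Extending down a 2nd: Bb3 → Ab3.
Statement 5 starts on Ab3 and keeps the same diatonic contour: Ab3 Eb4 D4 Eb4 F4.

Ab3 Eb4 D4 Eb4 F4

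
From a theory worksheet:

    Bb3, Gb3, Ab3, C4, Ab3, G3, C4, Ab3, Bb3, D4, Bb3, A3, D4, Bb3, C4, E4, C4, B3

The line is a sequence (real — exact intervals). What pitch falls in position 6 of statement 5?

D#4

Grouping in 6s, the 6th note of each cell is G3, A3, B3.
Each moves up a 2nd. Continuing: C#4 → D#4.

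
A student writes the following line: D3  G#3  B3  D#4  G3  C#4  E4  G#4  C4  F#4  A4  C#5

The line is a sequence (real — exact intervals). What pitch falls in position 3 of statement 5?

G5

With 4-note cells, note 3 of each statement runs B3, E4, A4.
Each moves up a 4th. Continuing: D5 → G5.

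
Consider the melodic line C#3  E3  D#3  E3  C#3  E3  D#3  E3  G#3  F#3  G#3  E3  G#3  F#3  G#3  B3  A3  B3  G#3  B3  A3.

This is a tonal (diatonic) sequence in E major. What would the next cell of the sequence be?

B3 D#4 C#4 D#4 B3 D#4 C#4

With a 7-note motive the entries are C#3, E3, G#3, each up a 3rd from the previous.
So cell 4 is B3 D#4 C#4 D#4 B3 D#4 C#4.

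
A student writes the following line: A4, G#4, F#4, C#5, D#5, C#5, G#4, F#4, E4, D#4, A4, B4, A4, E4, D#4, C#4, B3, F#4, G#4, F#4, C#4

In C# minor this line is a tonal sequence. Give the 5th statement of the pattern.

Taking 7-note groups, the heads are A4, F#4, D#4: the pattern moves down a 3rd.
Extending down a 3rd: B3 → G#3.
From G#3 the diatonic shape gives G#3 F#3 E3 B3 C#4 B3 F#3.

G#3 F#3 E3 B3 C#4 B3 F#3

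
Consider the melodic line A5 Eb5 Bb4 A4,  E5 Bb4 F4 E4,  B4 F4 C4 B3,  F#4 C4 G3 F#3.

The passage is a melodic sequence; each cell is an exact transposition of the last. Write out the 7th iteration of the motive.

Unit = 4 notes; the statements start on A5, E5, B4, F#4, moving down a 4th each time.
Continuing the starts: C#4 → G#3 → D#3.
Statement 7 starts on D#3 and keeps the same exact contour: D#3 A2 E2 D#2.

D#3 A2 E2 D#2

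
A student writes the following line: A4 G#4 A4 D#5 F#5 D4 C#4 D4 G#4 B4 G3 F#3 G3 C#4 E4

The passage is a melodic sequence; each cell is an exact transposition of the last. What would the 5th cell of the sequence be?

Taking 5-note groups, the heads are A4, D4, G3: the pattern moves down a 5th.
Extending down a 5th: C3 → F2.
From F2 the exact shape gives F2 E2 F2 B2 D3.

F2 E2 F2 B2 D3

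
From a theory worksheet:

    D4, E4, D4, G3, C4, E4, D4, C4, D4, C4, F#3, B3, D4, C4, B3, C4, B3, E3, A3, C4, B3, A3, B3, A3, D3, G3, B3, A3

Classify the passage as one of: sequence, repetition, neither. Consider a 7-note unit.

sequence

Each 7-note cell is the previous one transposed down a 2nd.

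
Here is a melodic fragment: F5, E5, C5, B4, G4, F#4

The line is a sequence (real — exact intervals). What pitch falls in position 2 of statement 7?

The unit is 2 notes. Position-2 pitches of the 3 shown cells: E5, B4, F#4.
Carrying that down a 4th forward: C#4 → G#3 → D#3 → A#2.

A#2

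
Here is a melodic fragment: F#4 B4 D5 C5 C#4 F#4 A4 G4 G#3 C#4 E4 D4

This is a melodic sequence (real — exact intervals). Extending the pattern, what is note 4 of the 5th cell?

The unit is 4 notes. Position-4 pitches of the 3 shown cells: C5, G4, D4.
Carrying that down a 4th forward: A3 → E3.

E3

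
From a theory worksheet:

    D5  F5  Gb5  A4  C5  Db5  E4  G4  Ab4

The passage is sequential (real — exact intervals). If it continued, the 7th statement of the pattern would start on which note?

Taking 3-note groups, the heads are D5, A4, E4: the pattern moves down a 4th.
Continuing: B3 → F#3 → C#3 → G#2. Statement 7 starts on G#2.

G#2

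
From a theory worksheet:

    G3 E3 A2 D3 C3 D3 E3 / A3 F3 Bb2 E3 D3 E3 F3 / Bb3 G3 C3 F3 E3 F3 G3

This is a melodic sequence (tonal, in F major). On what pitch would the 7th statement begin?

With a 7-note motive the entries are G3, A3, Bb3, each up a 2nd from the previous.
Continuing: C4 → D4 → E4 → F4. Statement 7 starts on F4.

F4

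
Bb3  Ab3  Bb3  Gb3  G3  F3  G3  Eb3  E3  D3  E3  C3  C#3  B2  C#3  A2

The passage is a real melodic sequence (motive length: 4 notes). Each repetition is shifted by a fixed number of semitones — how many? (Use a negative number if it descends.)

The 4-note cells begin on Bb3, G3, E3, C#3 — each down a 3rd from the last.
Bb3→G3 is 55 − 58 = -3 semitones.

-3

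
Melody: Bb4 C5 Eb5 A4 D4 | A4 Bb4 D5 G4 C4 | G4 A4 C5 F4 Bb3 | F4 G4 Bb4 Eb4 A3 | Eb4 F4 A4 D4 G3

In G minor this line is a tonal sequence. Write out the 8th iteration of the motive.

Bb3 C4 Eb4 A3 D3

The 5-note cells begin on Bb4, A4, G4, F4, Eb4 — each down a 2nd from the last.
Continuing the starts: D4 → C4 → Bb3.
So cell 8 is Bb3 C4 Eb4 A3 D3.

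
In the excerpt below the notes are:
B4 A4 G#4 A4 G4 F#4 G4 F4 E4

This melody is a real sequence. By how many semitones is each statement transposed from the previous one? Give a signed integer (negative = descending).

Taking 3-note groups, the heads are B4, A4, G4: the pattern moves down a 2nd.
B4→A4 is 69 − 71 = -2 semitones.

-2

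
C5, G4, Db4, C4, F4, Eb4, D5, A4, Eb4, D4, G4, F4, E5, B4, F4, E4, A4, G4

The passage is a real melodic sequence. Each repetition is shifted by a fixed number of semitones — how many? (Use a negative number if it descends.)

2

With a 6-note motive the entries are C5, D5, E5, each up a 2nd from the previous.
C5→D5 is 74 − 72 = 2 semitones.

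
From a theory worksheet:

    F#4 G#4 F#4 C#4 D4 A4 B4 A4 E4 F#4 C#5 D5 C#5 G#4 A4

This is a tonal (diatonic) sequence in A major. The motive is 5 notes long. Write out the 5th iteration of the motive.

With a 5-note motive the entries are F#4, A4, C#5, each up a 3rd from the previous.
Continuing the starts: E5 → G#5.
From G#5 the diatonic shape gives G#5 A5 G#5 D5 E5.

G#5 A5 G#5 D5 E5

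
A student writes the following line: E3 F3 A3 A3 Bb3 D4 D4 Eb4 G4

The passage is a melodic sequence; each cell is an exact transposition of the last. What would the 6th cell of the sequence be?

With a 3-note motive the entries are E3, A3, D4, each up a 4th from the previous.
Extending up a 4th: G4 → C5 → F5.
Statement 6 starts on F5 and keeps the same exact contour: F5 Gb5 Bb5.

F5 Gb5 Bb5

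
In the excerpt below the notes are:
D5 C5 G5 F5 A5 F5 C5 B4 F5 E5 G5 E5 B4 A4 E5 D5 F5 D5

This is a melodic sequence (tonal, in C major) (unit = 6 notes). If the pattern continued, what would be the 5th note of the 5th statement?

With 6-note cells, note 5 of each statement runs A5, G5, F5.
Carrying that down a 2nd forward: E5 → D5.

D5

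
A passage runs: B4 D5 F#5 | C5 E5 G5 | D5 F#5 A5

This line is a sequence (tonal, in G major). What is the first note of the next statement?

With a 3-note motive the entries are B4, C5, D5, each up a 2nd from the previous.
The next head, up a 2nd from D5, is E5.

E5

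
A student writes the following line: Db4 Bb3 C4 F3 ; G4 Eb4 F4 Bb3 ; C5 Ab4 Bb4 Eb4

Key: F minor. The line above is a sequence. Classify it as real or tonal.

tonal

Every note is diatonic to F minor.
Cell 1 has -3 semitones from note 1 to 2, but cell 2 has -4 — the interval quality changes while the contour stays the same, which is the hallmark of a tonal sequence.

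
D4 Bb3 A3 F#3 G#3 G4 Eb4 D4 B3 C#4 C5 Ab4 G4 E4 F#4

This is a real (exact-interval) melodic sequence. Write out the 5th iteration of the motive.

Taking 5-note groups, the heads are D4, G4, C5: the pattern moves up a 4th.
Continuing the starts: F5 → Bb5.
From Bb5 the exact shape gives Bb5 Gb5 F5 D5 E5.

Bb5 Gb5 F5 D5 E5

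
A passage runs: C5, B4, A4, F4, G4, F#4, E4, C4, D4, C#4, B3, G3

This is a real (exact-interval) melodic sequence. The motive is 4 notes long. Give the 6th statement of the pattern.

B2 A#2 G#2 E2

The 4-note cells begin on C5, G4, D4 — each down a 4th from the last.
Extending down a 4th: A3 → E3 → B2.
From B2 the exact shape gives B2 A#2 G#2 E2.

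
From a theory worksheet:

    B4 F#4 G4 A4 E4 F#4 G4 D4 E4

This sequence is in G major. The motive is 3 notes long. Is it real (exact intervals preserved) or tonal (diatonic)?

tonal

Every note is diatonic to G major.
Cell 1 has +1 semitones from note 2 to 3, but cell 2 has +2 — the interval quality changes while the contour stays the same, which is the hallmark of a tonal sequence.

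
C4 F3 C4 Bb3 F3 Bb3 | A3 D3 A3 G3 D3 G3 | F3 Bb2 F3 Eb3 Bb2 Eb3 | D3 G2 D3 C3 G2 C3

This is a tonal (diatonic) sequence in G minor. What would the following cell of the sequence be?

Unit = 6 notes; the statements start on C4, A3, F3, D3, moving down a 3rd each time.
Statement 5 starts on Bb2 and keeps the same diatonic contour: Bb2 Eb2 Bb2 A2 Eb2 A2.

Bb2 Eb2 Bb2 A2 Eb2 A2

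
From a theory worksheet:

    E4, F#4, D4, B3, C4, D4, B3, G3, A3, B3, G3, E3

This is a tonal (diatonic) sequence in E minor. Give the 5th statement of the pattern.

D3 E3 C3 A2

With a 4-note motive the entries are E4, C4, A3, each down a 3rd from the previous.
Carrying on: F#3 → D3.
From D3 the diatonic shape gives D3 E3 C3 A2.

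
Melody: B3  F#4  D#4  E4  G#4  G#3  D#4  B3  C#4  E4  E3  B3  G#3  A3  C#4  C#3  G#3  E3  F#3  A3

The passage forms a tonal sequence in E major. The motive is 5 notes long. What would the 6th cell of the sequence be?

F#2 C#3 A2 B2 D#3

Unit = 5 notes; the statements start on B3, G#3, E3, C#3, moving down a 3rd each time.
Carrying on: A2 → F#2.
So cell 6 is F#2 C#3 A2 B2 D#3.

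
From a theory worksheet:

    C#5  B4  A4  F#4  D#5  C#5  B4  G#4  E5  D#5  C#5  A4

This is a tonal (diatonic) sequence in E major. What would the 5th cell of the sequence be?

Unit = 4 notes; the statements start on C#5, D#5, E5, moving up a 2nd each time.
Carrying on: F#5 → G#5.
From G#5 the diatonic shape gives G#5 F#5 E5 C#5.

G#5 F#5 E5 C#5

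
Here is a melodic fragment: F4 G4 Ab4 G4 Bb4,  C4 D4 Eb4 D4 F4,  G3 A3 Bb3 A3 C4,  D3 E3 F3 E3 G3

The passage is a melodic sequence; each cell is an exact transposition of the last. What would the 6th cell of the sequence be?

E2 F#2 G2 F#2 A2

Unit = 5 notes; the statements start on F4, C4, G3, D3, moving down a 4th each time.
Extending down a 4th: A2 → E2.
From E2 the exact shape gives E2 F#2 G2 F#2 A2.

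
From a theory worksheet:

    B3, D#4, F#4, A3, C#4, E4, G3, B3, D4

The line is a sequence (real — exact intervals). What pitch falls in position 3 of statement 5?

Bb3

Grouping in 3s, the 3rd note of each cell is F#4, E4, D4.
Extending down a 2nd: C4 → Bb3.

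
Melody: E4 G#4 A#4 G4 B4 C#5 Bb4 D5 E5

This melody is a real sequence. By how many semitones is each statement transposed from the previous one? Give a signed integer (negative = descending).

The 3-note cells begin on E4, G4, Bb4 — each up a 3rd from the last.
Counting half-steps from E4 to G4: 3.

3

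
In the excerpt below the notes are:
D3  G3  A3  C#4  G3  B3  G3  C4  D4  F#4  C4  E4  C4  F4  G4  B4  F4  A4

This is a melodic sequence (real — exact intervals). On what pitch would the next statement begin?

F4

Unit = 6 notes; the statements start on D3, G3, C4, moving up a 4th each time.
One more step up a 4th gives F4.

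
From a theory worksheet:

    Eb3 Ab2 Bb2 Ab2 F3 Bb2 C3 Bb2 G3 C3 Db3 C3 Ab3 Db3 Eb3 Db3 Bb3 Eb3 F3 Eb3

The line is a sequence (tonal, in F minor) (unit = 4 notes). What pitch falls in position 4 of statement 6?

F3

The unit is 4 notes. Position-4 pitches of the 5 shown cells: Ab2, Bb2, C3, Db3, Eb3.
One more up a 2nd gives F3.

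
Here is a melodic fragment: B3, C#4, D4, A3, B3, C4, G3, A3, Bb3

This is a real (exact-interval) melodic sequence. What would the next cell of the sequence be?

F3 G3 Ab3

Taking 3-note groups, the heads are B3, A3, G3: the pattern moves down a 2nd.
Statement 4 starts on F3 and keeps the same exact contour: F3 G3 Ab3.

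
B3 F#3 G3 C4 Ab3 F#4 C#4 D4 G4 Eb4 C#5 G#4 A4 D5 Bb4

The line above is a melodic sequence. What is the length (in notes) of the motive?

5

There are 15 notes; a 5-note unit gives 3 cells:
B3 F#3 G3 C4 Ab3 | F#4 C#4 D4 G4 Eb4 | C#5 G#4 A4 D5 Bb4
That's a consistent up a 5th shift per cell, and no other grouping gives one.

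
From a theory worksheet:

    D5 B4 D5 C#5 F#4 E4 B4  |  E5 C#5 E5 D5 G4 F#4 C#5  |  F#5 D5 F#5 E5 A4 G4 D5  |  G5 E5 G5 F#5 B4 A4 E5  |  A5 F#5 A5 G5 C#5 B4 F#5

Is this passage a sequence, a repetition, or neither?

sequence

Each 7-note cell is the previous one transposed up a 2nd.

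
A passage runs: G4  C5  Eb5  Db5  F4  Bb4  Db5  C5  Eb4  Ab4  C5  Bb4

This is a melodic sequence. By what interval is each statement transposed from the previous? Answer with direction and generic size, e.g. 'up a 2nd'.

With a 4-note motive the entries are G4, F4, Eb4, each down a 2nd from the previous.
From G4 to F4: down a 2nd.

down a 2nd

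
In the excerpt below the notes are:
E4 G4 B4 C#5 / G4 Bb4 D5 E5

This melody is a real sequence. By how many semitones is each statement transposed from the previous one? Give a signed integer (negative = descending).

3

With a 4-note motive the entries are E4, G4, each up a 3rd from the previous.
Counting half-steps from E4 to G4: 3.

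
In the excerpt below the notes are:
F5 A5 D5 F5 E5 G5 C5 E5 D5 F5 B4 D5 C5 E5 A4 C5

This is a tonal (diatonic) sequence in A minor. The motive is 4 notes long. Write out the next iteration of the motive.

Taking 4-note groups, the heads are F5, E5, D5, C5: the pattern moves down a 2nd.
From B4 the diatonic shape gives B4 D5 G4 B4.

B4 D5 G4 B4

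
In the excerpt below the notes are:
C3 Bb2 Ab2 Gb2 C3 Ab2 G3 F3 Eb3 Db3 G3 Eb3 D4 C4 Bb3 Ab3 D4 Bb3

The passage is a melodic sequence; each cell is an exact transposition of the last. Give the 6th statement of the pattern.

B5 A5 G5 F5 B5 G5

Unit = 6 notes; the statements start on C3, G3, D4, moving up a 5th each time.
Extending up a 5th: A4 → E5 → B5.
From B5 the exact shape gives B5 A5 G5 F5 B5 G5.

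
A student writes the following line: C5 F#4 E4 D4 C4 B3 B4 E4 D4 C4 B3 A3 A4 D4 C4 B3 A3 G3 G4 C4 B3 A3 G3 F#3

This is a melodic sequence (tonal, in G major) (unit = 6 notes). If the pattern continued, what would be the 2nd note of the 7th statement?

With 6-note cells, note 2 of each statement runs F#4, E4, D4, C4.
Each moves down a 2nd. Continuing: B3 → A3 → G3.

G3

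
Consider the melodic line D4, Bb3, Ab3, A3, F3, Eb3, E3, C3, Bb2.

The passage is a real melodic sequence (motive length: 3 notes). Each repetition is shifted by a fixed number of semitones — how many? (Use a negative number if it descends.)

-5

Taking 3-note groups, the heads are D4, A3, E3: the pattern moves down a 4th.
D4→A3 is 57 − 62 = -5 semitones.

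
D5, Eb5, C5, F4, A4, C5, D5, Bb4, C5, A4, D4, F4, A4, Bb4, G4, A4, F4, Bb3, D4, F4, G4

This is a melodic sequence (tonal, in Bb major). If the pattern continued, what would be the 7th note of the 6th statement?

The unit is 7 notes. Position-7 pitches of the 3 shown cells: D5, Bb4, G4.
Carrying that down a 3rd forward: Eb4 → C4 → A3.

A3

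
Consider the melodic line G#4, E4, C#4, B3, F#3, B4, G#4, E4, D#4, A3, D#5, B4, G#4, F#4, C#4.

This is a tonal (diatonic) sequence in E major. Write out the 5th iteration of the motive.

The 5-note cells begin on G#4, B4, D#5 — each up a 3rd from the last.
Extending up a 3rd: F#5 → A5.
So cell 5 is A5 F#5 D#5 C#5 G#4.

A5 F#5 D#5 C#5 G#4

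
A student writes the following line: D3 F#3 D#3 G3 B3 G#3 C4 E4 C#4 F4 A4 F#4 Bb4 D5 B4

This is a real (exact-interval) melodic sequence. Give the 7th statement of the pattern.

Ab5 C6 A5

Unit = 3 notes; the statements start on D3, G3, C4, F4, Bb4, moving up a 4th each time.
Continuing the starts: Eb5 → Ab5.
So cell 7 is Ab5 C6 A5.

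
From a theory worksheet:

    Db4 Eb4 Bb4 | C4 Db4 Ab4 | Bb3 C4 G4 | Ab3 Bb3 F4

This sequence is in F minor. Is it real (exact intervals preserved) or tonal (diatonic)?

tonal

Every note is diatonic to F minor.
Cell 1 has +2 semitones from note 1 to 2, but cell 2 has +1 — the interval quality changes while the contour stays the same, which is the hallmark of a tonal sequence.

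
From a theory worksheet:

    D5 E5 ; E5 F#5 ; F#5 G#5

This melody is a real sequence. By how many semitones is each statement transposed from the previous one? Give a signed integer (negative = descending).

The 2-note cells begin on D5, E5, F#5 — each up a 2nd from the last.
Counting half-steps from D5 to E5: 2.

2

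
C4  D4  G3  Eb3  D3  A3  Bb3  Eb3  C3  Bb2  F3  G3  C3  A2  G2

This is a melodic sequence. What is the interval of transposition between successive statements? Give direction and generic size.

Taking 5-note groups, the heads are C4, A3, F3: the pattern moves down a 3rd.
From C4 to A3: down a 3rd.

down a 3rd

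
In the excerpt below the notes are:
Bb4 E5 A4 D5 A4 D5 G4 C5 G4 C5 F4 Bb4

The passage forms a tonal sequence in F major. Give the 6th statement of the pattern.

The 4-note cells begin on Bb4, A4, G4 — each down a 2nd from the last.
Extending down a 2nd: F4 → E4 → D4.
Statement 6 starts on D4 and keeps the same diatonic contour: D4 G4 C4 F4.

D4 G4 C4 F4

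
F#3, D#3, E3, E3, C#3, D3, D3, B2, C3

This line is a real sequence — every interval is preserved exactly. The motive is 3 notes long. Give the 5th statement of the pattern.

The 3-note cells begin on F#3, E3, D3 — each down a 2nd from the last.
Extending down a 2nd: C3 → Bb2.
From Bb2 the exact shape gives Bb2 G2 Ab2.

Bb2 G2 Ab2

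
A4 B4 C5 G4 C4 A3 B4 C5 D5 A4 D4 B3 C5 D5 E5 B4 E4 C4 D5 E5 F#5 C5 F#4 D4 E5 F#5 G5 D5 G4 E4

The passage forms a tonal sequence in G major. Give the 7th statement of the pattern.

With a 6-note motive the entries are A4, B4, C5, D5, E5, each up a 2nd from the previous.
Continuing the starts: F#5 → G5.
Statement 7 starts on G5 and keeps the same diatonic contour: G5 A5 B5 F#5 B4 G4.

G5 A5 B5 F#5 B4 G4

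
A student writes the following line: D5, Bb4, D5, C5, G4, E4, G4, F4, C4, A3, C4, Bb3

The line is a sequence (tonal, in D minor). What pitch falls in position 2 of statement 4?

With 4-note cells, note 2 of each statement runs Bb4, E4, A3.
One more down a 5th gives D3.

D3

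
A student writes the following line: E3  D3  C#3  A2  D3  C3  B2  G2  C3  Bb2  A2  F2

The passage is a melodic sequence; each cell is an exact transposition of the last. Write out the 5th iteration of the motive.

Ab2 Gb2 F2 Db2

Unit = 4 notes; the statements start on E3, D3, C3, moving down a 2nd each time.
Extending down a 2nd: Bb2 → Ab2.
So cell 5 is Ab2 Gb2 F2 Db2.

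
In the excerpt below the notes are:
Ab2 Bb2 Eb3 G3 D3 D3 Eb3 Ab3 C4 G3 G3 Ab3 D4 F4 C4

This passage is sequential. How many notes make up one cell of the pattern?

15 notes total. Splitting into 3 groups of 5:
Ab2 Bb2 Eb3 G3 D3 | D3 Eb3 Ab3 C4 G3 | G3 Ab3 D4 F4 C4
Every group is a transposition up a 4th of the one before; no shorter unit works.

5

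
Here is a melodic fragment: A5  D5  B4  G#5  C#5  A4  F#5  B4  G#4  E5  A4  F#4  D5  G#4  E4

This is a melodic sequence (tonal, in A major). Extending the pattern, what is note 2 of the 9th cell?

C#4

Grouping in 3s, the 2nd note of each cell is D5, C#5, B4, A4, G#4.
Carrying that down a 2nd forward: F#4 → E4 → D4 → C#4.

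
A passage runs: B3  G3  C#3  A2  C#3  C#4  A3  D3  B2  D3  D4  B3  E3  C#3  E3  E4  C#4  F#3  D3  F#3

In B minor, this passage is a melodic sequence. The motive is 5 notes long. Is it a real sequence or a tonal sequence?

tonal

Every note is diatonic to B minor.
Cell 1 has -6 semitones from note 2 to 3, but cell 2 has -7 — the interval quality changes while the contour stays the same, which is the hallmark of a tonal sequence.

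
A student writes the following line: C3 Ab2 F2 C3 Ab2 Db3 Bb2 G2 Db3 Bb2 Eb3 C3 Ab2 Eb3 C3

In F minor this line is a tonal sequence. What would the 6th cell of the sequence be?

Ab3 F3 Db3 Ab3 F3

With a 5-note motive the entries are C3, Db3, Eb3, each up a 2nd from the previous.
Carrying on: F3 → G3 → Ab3.
From Ab3 the diatonic shape gives Ab3 F3 Db3 Ab3 F3.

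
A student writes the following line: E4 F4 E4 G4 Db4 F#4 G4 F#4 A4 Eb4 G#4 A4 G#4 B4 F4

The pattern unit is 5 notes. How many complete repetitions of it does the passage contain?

15 notes in groups of 5 gives 15/5 = 3 statements.
Starts: E4, F#4, G#4 — each up a 2nd.

3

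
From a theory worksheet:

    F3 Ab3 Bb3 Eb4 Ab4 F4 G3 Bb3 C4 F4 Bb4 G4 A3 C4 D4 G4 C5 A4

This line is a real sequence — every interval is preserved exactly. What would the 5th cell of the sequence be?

With a 6-note motive the entries are F3, G3, A3, each up a 2nd from the previous.
Carrying on: B3 → C#4.
From C#4 the exact shape gives C#4 E4 F#4 B4 E5 C#5.

C#4 E4 F#4 B4 E5 C#5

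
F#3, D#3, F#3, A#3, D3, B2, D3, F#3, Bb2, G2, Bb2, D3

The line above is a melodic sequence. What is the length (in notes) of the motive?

4

Try groups of 4 (3 cells in 12 notes):
F#3 D#3 F#3 A#3 | D3 B2 D3 F#3 | Bb2 G2 Bb2 D3
That's a consistent down a 3rd shift per cell, and no other grouping gives one.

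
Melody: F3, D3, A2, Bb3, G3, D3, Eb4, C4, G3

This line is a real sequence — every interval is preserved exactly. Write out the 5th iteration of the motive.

The 3-note cells begin on F3, Bb3, Eb4 — each up a 4th from the last.
Extending up a 4th: Ab4 → Db5.
So cell 5 is Db5 Bb4 F4.

Db5 Bb4 F4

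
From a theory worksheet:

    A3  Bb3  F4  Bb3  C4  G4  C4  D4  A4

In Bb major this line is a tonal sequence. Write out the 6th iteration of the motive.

F4 G4 D5

With a 3-note motive the entries are A3, Bb3, C4, each up a 2nd from the previous.
Carrying on: D4 → Eb4 → F4.
So cell 6 is F4 G4 D5.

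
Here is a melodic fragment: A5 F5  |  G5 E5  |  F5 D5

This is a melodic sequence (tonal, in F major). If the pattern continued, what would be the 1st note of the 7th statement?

With 2-note cells, note 1 of each statement runs A5, G5, F5.
Extending down a 2nd: E5 → D5 → C5 → Bb4.

Bb4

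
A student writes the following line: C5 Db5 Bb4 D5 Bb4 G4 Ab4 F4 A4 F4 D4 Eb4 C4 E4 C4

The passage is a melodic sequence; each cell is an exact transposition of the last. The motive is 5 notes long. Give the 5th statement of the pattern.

Taking 5-note groups, the heads are C5, G4, D4: the pattern moves down a 4th.
Continuing the starts: A3 → E3.
Statement 5 starts on E3 and keeps the same exact contour: E3 F3 D3 F#3 D3.

E3 F3 D3 F#3 D3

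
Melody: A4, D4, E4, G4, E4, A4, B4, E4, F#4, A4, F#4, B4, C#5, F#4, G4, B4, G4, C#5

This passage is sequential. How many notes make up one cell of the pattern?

6

18 notes total. Splitting into 3 groups of 6:
A4 D4 E4 G4 E4 A4 | B4 E4 F#4 A4 F#4 B4 | C#5 F#4 G4 B4 G4 C#5
Every group is a transposition up a 2nd of the one before; no shorter unit works.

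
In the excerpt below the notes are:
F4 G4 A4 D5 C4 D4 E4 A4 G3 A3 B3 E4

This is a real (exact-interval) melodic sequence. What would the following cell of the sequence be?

Unit = 4 notes; the statements start on F4, C4, G3, moving down a 4th each time.
So cell 4 is D3 E3 F#3 B3.

D3 E3 F#3 B3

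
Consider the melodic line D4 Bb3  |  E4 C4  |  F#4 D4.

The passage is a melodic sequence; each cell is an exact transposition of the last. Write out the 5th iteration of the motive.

With a 2-note motive the entries are D4, E4, F#4, each up a 2nd from the previous.
Continuing the starts: G#4 → A#4.
From A#4 the exact shape gives A#4 F#4.

A#4 F#4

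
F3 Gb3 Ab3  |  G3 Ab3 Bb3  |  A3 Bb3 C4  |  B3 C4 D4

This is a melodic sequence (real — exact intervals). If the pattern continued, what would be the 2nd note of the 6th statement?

The unit is 3 notes. Position-2 pitches of the 4 shown cells: Gb3, Ab3, Bb3, C4.
Each moves up a 2nd. Continuing: D4 → E4.

E4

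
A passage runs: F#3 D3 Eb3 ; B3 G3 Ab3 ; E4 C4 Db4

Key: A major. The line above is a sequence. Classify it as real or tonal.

Each cell has the same semitone pattern (-4, 1) — intervals are preserved exactly.
And Eb3 lies outside A major, so the sequence is real rather than tonal.

real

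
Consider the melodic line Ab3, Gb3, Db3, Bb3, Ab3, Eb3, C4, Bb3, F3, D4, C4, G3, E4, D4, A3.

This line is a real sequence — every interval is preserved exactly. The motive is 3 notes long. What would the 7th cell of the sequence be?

With a 3-note motive the entries are Ab3, Bb3, C4, D4, E4, each up a 2nd from the previous.
Carrying on: F#4 → G#4.
From G#4 the exact shape gives G#4 F#4 C#4.

G#4 F#4 C#4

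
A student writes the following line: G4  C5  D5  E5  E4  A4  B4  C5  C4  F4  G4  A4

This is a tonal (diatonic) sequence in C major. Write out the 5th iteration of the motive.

The 4-note cells begin on G4, E4, C4 — each down a 3rd from the last.
Continuing the starts: A3 → F3.
Statement 5 starts on F3 and keeps the same diatonic contour: F3 B3 C4 D4.

F3 B3 C4 D4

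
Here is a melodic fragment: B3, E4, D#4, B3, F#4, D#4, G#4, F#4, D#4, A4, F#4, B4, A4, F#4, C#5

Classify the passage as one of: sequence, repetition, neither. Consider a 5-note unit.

Each 5-note cell is the previous one transposed up a 3rd.

sequence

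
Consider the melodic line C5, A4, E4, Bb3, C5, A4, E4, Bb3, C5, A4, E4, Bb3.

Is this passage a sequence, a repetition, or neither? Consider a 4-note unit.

Each 4-note cell is identical (C5 A4 E4 Bb3), restated at the same pitch.

repetition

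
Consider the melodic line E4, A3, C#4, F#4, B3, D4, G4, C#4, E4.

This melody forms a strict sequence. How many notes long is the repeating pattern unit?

3

There are 9 notes; a 3-note unit gives 3 cells:
E4 A3 C#4 | F#4 B3 D4 | G4 C#4 E4
Each cell is the previous one up a 2nd — so the unit is 3 notes.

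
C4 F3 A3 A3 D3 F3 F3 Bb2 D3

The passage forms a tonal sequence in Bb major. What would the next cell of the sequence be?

The 3-note cells begin on C4, A3, F3 — each down a 3rd from the last.
Statement 4 starts on D3 and keeps the same diatonic contour: D3 G2 Bb2.

D3 G2 Bb2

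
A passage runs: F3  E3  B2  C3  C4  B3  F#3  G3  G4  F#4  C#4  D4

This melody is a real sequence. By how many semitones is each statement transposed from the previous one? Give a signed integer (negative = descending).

Taking 4-note groups, the heads are F3, C4, G4: the pattern moves up a 5th.
F3 to C4 spans +7 semitones.

7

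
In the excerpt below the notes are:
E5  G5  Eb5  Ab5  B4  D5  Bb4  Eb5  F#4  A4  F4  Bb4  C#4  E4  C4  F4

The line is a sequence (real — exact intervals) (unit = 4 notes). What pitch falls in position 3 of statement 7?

The unit is 4 notes. Position-3 pitches of the 4 shown cells: Eb5, Bb4, F4, C4.
Carrying that down a 4th forward: G3 → D3 → A2.

A2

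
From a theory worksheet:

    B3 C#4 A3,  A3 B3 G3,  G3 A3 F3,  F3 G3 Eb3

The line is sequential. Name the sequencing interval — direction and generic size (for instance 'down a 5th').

down a 2nd

Taking 3-note groups, the heads are B3, A3, G3, F3: the pattern moves down a 2nd.
B3 to A3 is down a 2nd.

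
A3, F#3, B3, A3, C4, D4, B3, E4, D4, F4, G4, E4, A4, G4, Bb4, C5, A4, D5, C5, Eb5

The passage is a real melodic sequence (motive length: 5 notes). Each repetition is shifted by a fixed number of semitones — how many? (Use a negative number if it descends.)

With a 5-note motive the entries are A3, D4, G4, C5, each up a 4th from the previous.
Counting half-steps from A3 to D4: 5.

5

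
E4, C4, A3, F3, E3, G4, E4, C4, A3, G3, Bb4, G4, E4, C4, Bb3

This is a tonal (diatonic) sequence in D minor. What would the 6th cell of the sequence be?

Taking 5-note groups, the heads are E4, G4, Bb4: the pattern moves up a 3rd.
Carrying on: D5 → F5 → A5.
Statement 6 starts on A5 and keeps the same diatonic contour: A5 F5 D5 Bb4 A4.

A5 F5 D5 Bb4 A4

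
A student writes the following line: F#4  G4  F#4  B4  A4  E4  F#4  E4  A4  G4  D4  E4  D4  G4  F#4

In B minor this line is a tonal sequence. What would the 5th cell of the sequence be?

With a 5-note motive the entries are F#4, E4, D4, each down a 2nd from the previous.
Carrying on: C#4 → B3.
So cell 5 is B3 C#4 B3 E4 D4.

B3 C#4 B3 E4 D4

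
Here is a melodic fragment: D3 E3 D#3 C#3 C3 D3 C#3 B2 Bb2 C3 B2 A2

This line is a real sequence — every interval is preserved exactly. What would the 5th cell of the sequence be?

Gb2 Ab2 G2 F2

The 4-note cells begin on D3, C3, Bb2 — each down a 2nd from the last.
Extending down a 2nd: Ab2 → Gb2.
From Gb2 the exact shape gives Gb2 Ab2 G2 F2.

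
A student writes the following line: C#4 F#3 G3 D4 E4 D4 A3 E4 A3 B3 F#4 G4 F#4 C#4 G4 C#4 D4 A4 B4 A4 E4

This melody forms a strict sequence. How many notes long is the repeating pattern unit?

7

There are 21 notes; a 7-note unit gives 3 cells:
C#4 F#3 G3 D4 E4 D4 A3 | E4 A3 B3 F#4 G4 F#4 C#4 | G4 C#4 D4 A4 B4 A4 E4
Every group is a transposition up a 3rd of the one before; no shorter unit works.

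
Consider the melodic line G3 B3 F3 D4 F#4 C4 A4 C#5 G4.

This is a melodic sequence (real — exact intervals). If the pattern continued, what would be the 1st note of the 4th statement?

The unit is 3 notes. Position-1 pitches of the 3 shown cells: G3, D4, A4.
One more up a 5th gives E5.

E5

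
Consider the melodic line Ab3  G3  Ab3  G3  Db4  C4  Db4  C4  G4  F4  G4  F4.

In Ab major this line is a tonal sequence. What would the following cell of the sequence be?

C5 Bb4 C5 Bb4

Taking 4-note groups, the heads are Ab3, Db4, G4: the pattern moves up a 4th.
So cell 4 is C5 Bb4 C5 Bb4.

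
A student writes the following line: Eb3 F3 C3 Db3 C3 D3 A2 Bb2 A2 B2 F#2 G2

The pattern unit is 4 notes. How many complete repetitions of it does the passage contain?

12 notes in groups of 4 gives 12/4 = 3 statements.
Starts: Eb3, C3, A2 — each down a 3rd.

3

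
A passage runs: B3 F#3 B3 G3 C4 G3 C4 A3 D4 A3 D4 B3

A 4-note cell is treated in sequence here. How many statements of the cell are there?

12 notes in groups of 4 gives 12/4 = 3 statements.
Starts: B3, C4, D4 — each up a 2nd.

3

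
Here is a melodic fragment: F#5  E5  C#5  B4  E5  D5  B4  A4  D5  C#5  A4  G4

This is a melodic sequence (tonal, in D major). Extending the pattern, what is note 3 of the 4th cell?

With 4-note cells, note 3 of each statement runs C#5, B4, A4.
Each moves down a 2nd; the next is G4.

G4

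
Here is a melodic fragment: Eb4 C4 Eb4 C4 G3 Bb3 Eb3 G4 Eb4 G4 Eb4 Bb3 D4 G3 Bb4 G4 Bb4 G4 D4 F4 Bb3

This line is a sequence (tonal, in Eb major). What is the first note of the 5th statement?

F5

With a 7-note motive the entries are Eb4, G4, Bb4, each up a 3rd from the previous.
Extending the heads up a 3rd: D5 → F5.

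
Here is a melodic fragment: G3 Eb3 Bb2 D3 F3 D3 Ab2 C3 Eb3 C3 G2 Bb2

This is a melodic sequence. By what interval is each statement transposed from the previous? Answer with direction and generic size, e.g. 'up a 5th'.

down a 2nd

With a 4-note motive the entries are G3, F3, Eb3, each down a 2nd from the previous.
From G3 to F3: down a 2nd.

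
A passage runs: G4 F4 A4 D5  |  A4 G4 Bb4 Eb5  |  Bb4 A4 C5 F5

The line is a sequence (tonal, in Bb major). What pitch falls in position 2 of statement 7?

Grouping in 4s, the 2nd note of each cell is F4, G4, A4.
Carrying that up a 2nd forward: Bb4 → C5 → D5 → Eb5.

Eb5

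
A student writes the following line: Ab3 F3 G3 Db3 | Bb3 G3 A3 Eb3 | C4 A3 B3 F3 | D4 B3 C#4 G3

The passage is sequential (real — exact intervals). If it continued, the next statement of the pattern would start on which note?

Taking 4-note groups, the heads are Ab3, Bb3, C4, D4: the pattern moves up a 2nd.
One more step up a 2nd gives E4.

E4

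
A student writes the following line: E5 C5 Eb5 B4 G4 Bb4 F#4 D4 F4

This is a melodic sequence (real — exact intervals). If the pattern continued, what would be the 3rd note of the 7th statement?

A2

The unit is 3 notes. Position-3 pitches of the 3 shown cells: Eb5, Bb4, F4.
Extending down a 4th: C4 → G3 → D3 → A2.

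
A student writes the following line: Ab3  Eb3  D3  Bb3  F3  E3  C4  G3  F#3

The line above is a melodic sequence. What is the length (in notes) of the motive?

9 notes total. Splitting into 3 groups of 3:
Ab3 Eb3 D3 | Bb3 F3 E3 | C4 G3 F#3
Every group is a transposition up a 2nd of the one before; no shorter unit works.

3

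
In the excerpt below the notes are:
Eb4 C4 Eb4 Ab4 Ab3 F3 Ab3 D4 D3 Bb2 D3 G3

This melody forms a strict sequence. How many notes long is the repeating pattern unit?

12 notes total. Splitting into 3 groups of 4:
Eb4 C4 Eb4 Ab4 | Ab3 F3 Ab3 D4 | D3 Bb2 D3 G3
Each cell is the previous one down a 5th — so the unit is 4 notes.

4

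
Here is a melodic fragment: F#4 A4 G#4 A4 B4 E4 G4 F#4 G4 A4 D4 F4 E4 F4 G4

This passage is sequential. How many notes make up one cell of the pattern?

5

15 notes total. Splitting into 3 groups of 5:
F#4 A4 G#4 A4 B4 | E4 G4 F#4 G4 A4 | D4 F4 E4 F4 G4
Each cell is the previous one down a 2nd — so the unit is 5 notes.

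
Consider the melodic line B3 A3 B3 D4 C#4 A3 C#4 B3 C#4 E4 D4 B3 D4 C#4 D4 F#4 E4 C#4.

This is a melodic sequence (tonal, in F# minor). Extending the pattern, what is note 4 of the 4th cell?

G#4

Grouping in 6s, the 4th note of each cell is D4, E4, F#4.
From F#4, up a 2nd gives G#4.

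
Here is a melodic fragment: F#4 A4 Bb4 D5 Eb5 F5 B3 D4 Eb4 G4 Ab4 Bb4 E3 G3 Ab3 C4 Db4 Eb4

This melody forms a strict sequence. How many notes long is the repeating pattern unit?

18 notes total. Splitting into 3 groups of 6:
F#4 A4 Bb4 D5 Eb5 F5 | B3 D4 Eb4 G4 Ab4 Bb4 | E3 G3 Ab3 C4 Db4 Eb4
Every group is a transposition down a 5th of the one before; no shorter unit works.

6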